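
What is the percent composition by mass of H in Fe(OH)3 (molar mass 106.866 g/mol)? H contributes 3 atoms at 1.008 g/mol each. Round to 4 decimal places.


pct = 100 * (n_elem * M_elem) / M_total
mass_contribution = 3 * 1.008 = 3.024 g/mol
pct = 100 * 3.024 / 106.866
pct = 2.82971198 %, rounded to 4 dp:

2.8297 %


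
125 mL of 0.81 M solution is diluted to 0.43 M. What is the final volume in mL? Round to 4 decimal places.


Dilution: M1*V1 = M2*V2, solve for V2.
V2 = M1*V1 / M2
V2 = 0.81 * 125 / 0.43
V2 = 101.25 / 0.43
V2 = 235.46511628 mL, rounded to 4 dp:

235.4651 mL


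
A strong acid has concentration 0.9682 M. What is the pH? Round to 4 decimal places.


A strong acid dissociates completely, so [H+] equals the given concentration.
pH = -log10([H+]) = -log10(0.9682)
pH = 0.01403492, rounded to 4 dp:

0.0140


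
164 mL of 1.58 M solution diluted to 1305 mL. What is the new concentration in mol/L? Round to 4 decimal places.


Dilution: M1*V1 = M2*V2, solve for M2.
M2 = M1*V1 / V2
M2 = 1.58 * 164 / 1305
M2 = 259.12 / 1305
M2 = 0.19855939 mol/L, rounded to 4 dp:

0.1986 mol/L


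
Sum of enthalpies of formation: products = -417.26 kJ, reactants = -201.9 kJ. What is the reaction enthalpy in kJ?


dH_rxn = sum(dH_f products) - sum(dH_f reactants)
dH_rxn = -417.26 - (-201.9)
dH_rxn = -215.36 kJ:

-215.36 kJ


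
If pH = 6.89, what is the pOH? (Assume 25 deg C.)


At 25 deg C, pH + pOH = 14.
pOH = 14 - pH = 14 - 6.89
pOH = 7.11:

7.11


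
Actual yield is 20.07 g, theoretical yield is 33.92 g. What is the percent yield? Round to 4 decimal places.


% yield = 100 * actual / theoretical
% yield = 100 * 20.07 / 33.92
% yield = 59.16863208 %, rounded to 4 dp:

59.1686 %


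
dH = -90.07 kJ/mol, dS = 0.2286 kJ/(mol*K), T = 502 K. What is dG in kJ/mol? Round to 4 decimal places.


Gibbs: dG = dH - T*dS (consistent units, dS already in kJ/(mol*K)).
T*dS = 502 * 0.2286 = 114.7572
dG = -90.07 - (114.7572)
dG = -204.8272 kJ/mol, rounded to 4 dp:

-204.8272 kJ/mol


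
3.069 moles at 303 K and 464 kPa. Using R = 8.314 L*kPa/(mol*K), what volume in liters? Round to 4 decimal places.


PV = nRT, solve for V = nRT / P.
nRT = 3.069 * 8.314 * 303 = 7731.2468
V = 7731.2468 / 464
V = 16.66216983 L, rounded to 4 dp:

16.6622 L


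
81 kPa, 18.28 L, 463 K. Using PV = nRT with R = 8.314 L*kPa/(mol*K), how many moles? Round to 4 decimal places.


PV = nRT, solve for n = PV / (RT).
PV = 81 * 18.28 = 1480.68
RT = 8.314 * 463 = 3849.382
n = 1480.68 / 3849.382
n = 0.38465395 mol, rounded to 4 dp:

0.3847 mol


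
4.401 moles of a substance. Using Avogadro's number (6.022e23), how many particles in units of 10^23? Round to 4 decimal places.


N = n * NA, then divide by 1e23 for the requested units.
N / 1e23 = n * 6.022
N / 1e23 = 4.401 * 6.022
N / 1e23 = 26.502822, rounded to 4 dp:

26.5028


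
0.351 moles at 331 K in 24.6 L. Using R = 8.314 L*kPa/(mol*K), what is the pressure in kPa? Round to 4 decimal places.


PV = nRT, solve for P = nRT / V.
nRT = 0.351 * 8.314 * 331 = 965.9288
P = 965.9288 / 24.6
P = 39.26539837 kPa, rounded to 4 dp:

39.2654 kPa


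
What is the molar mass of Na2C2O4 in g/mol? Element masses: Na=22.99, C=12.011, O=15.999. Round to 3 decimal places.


M = sum(count * atomic_mass) over atoms.
M = 2*22.99 + 2*12.011 + 4*15.999
M = 45.98 + 24.022 + 63.996
M = 133.998 g/mol, rounded to 3 dp:

133.998 g/mol


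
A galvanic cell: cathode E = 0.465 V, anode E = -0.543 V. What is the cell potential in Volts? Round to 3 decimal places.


Standard cell potential: E_cell = E_cathode - E_anode.
E_cell = 0.465 - (-0.543)
E_cell = 1.008 V, rounded to 3 dp:

1.008 V


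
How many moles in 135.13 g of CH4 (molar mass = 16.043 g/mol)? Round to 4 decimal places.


n = mass / M
n = 135.13 / 16.043
n = 8.42298822 mol, rounded to 4 dp:

8.4230 mol


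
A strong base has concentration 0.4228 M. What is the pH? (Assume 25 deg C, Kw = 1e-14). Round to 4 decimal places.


A strong base dissociates completely, so [OH-] equals the given concentration.
pOH = -log10([OH-]) = -log10(0.4228) = 0.373865
pH = 14 - pOH = 14 - 0.373865
pH = 13.626135, rounded to 4 dp:

13.6261


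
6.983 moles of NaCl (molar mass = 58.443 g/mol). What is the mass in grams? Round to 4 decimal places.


mass = n * M
mass = 6.983 * 58.443
mass = 408.107469 g, rounded to 4 dp:

408.1075 g


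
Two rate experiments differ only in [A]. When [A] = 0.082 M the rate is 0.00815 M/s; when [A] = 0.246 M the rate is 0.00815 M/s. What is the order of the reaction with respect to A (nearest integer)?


Rate is proportional to [A]^n, so rate2/rate1 = ([A]2/[A]1)^n. Take logs to solve for n.
rate2/rate1 = 0.00815 / 0.00815 = 1.0
[A]2/[A]1 = 0.246 / 0.082 = 3.0
n = ln(1.0) / ln(3.0) = 0.0
Nearest integer order:

0


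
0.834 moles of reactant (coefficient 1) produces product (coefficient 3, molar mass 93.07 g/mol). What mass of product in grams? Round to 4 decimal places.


Use the coefficient ratio to convert reactant moles to product moles, then multiply by the product's molar mass.
moles_P = moles_R * (coeff_P / coeff_R) = 0.834 * (3/1) = 2.502
mass_P = moles_P * M_P = 2.502 * 93.07
mass_P = 232.86114 g, rounded to 4 dp:

232.8611 g


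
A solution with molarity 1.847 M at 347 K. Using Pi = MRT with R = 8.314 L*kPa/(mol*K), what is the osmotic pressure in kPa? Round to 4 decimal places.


Osmotic pressure (van't Hoff): Pi = M*R*T.
RT = 8.314 * 347 = 2884.958
Pi = 1.847 * 2884.958
Pi = 5328.517426 kPa, rounded to 4 dp:

5328.5174 kPa


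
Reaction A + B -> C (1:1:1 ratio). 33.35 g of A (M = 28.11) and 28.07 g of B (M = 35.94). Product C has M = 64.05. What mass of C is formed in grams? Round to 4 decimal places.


Find moles of each reactant; the smaller value is the limiting reagent in a 1:1:1 reaction, so moles_C equals moles of the limiter.
n_A = mass_A / M_A = 33.35 / 28.11 = 1.186411 mol
n_B = mass_B / M_B = 28.07 / 35.94 = 0.781024 mol
Limiting reagent: B (smaller), n_limiting = 0.781024 mol
mass_C = n_limiting * M_C = 0.781024 * 64.05
mass_C = 50.0245872 g, rounded to 4 dp:

50.0246 g


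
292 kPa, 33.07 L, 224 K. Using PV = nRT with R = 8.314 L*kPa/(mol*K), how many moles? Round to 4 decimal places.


PV = nRT, solve for n = PV / (RT).
PV = 292 * 33.07 = 9656.44
RT = 8.314 * 224 = 1862.336
n = 9656.44 / 1862.336
n = 5.18512234 mol, rounded to 4 dp:

5.1851 mol


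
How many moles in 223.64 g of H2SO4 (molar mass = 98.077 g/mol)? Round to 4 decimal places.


n = mass / M
n = 223.64 / 98.077
n = 2.28024919 mol, rounded to 4 dp:

2.2802 mol


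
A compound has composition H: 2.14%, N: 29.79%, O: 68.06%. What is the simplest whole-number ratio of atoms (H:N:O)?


Assume 100 g of compound, divide each mass% by atomic mass to get moles, then normalize by the smallest to get a raw atom ratio.
Moles per 100 g: H: 2.14/1.008 = 2.123, N: 29.79/14.007 = 2.1268, O: 68.06/15.999 = 4.254
Raw ratio (divide by min = 2.123): H: 1.0, N: 1.002, O: 2.004
Multiply by 1 to clear fractions: H: 1.0 ~= 1, N: 1.002 ~= 1, O: 2.004 ~= 2
Reduce by GCD to get the simplest whole-number ratio:

1:1:2


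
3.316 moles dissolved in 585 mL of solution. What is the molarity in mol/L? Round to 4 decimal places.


Convert volume to liters: V_L = V_mL / 1000.
V_L = 585 / 1000 = 0.585 L
M = n / V_L = 3.316 / 0.585
M = 5.66837607 mol/L, rounded to 4 dp:

5.6684 mol/L


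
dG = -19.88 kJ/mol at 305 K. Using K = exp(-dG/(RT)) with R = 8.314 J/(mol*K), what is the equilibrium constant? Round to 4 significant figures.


dG is in kJ/mol; multiply by 1000 to match R in J/(mol*K).
RT = 8.314 * 305 = 2535.77 J/mol
exponent = -dG*1000 / (RT) = -(-19.88*1000) / 2535.77 = 7.83982774
K = exp(7.83982774)
K = 2539.7673, rounded to 4 significant figures:

2540


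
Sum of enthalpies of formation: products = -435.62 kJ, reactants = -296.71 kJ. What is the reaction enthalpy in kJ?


dH_rxn = sum(dH_f products) - sum(dH_f reactants)
dH_rxn = -435.62 - (-296.71)
dH_rxn = -138.91 kJ:

-138.91 kJ


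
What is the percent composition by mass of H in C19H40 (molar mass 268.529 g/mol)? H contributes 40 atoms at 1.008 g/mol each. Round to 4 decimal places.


pct = 100 * (n_elem * M_elem) / M_total
mass_contribution = 40 * 1.008 = 40.32 g/mol
pct = 100 * 40.32 / 268.529
pct = 15.01513803 %, rounded to 4 dp:

15.0151 %


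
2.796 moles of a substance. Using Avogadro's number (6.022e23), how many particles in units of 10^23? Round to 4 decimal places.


N = n * NA, then divide by 1e23 for the requested units.
N / 1e23 = n * 6.022
N / 1e23 = 2.796 * 6.022
N / 1e23 = 16.837512, rounded to 4 dp:

16.8375


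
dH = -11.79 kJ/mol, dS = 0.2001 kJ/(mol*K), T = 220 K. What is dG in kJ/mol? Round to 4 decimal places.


Gibbs: dG = dH - T*dS (consistent units, dS already in kJ/(mol*K)).
T*dS = 220 * 0.2001 = 44.022
dG = -11.79 - (44.022)
dG = -55.812 kJ/mol, rounded to 4 dp:

-55.8120 kJ/mol


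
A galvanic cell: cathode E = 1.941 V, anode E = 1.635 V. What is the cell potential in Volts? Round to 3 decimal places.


Standard cell potential: E_cell = E_cathode - E_anode.
E_cell = 1.941 - (1.635)
E_cell = 0.306 V, rounded to 3 dp:

0.306 V


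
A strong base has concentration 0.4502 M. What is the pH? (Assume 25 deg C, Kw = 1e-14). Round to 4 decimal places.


A strong base dissociates completely, so [OH-] equals the given concentration.
pOH = -log10([OH-]) = -log10(0.4502) = 0.346595
pH = 14 - pOH = 14 - 0.346595
pH = 13.653405, rounded to 4 dp:

13.6534


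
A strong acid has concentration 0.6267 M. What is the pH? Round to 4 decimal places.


A strong acid dissociates completely, so [H+] equals the given concentration.
pH = -log10([H+]) = -log10(0.6267)
pH = 0.20294031, rounded to 4 dp:

0.2029


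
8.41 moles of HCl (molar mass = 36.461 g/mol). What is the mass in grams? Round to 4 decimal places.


mass = n * M
mass = 8.41 * 36.461
mass = 306.63701 g, rounded to 4 dp:

306.6370 g


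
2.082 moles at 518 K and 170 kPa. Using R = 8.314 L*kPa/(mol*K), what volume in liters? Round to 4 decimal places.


PV = nRT, solve for V = nRT / P.
nRT = 2.082 * 8.314 * 518 = 8966.4495
V = 8966.4495 / 170
V = 52.74382059 L, rounded to 4 dp:

52.7438 L


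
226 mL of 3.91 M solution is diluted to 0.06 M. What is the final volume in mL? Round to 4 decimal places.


Dilution: M1*V1 = M2*V2, solve for V2.
V2 = M1*V1 / M2
V2 = 3.91 * 226 / 0.06
V2 = 883.66 / 0.06
V2 = 14727.66666667 mL, rounded to 4 dp:

14727.6667 mL


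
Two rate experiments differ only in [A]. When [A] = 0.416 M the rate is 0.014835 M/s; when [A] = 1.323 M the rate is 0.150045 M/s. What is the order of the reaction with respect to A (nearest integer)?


Rate is proportional to [A]^n, so rate2/rate1 = ([A]2/[A]1)^n. Take logs to solve for n.
rate2/rate1 = 0.150045 / 0.014835 = 10.1143
[A]2/[A]1 = 1.323 / 0.416 = 3.1803
n = ln(10.1143) / ln(3.1803) = 2.0
Nearest integer order:

2


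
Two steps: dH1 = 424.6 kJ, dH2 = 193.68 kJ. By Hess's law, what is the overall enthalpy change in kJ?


Hess's law: enthalpy is a state function, so add the step enthalpies.
dH_total = dH1 + dH2 = 424.6 + (193.68)
dH_total = 618.28 kJ:

618.28 kJ


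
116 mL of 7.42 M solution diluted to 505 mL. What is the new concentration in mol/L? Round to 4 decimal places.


Dilution: M1*V1 = M2*V2, solve for M2.
M2 = M1*V1 / V2
M2 = 7.42 * 116 / 505
M2 = 860.72 / 505
M2 = 1.70439604 mol/L, rounded to 4 dp:

1.7044 mol/L


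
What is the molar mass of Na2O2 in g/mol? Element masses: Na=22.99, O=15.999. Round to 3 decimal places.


M = sum(count * atomic_mass) over atoms.
M = 2*22.99 + 2*15.999
M = 45.98 + 31.998
M = 77.978 g/mol, rounded to 3 dp:

77.978 g/mol


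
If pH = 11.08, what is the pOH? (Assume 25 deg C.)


At 25 deg C, pH + pOH = 14.
pOH = 14 - pH = 14 - 11.08
pOH = 2.92:

2.92


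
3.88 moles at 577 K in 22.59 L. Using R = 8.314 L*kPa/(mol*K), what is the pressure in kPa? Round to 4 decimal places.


PV = nRT, solve for P = nRT / V.
nRT = 3.88 * 8.314 * 577 = 18613.0506
P = 18613.0506 / 22.59
P = 823.95088977 kPa, rounded to 4 dp:

823.9509 kPa


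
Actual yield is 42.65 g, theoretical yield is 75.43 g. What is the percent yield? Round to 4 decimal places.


% yield = 100 * actual / theoretical
% yield = 100 * 42.65 / 75.43
% yield = 56.54248973 %, rounded to 4 dp:

56.5425 %


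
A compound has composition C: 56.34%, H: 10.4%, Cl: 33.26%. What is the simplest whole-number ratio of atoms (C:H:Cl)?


Assume 100 g of compound, divide each mass% by atomic mass to get moles, then normalize by the smallest to get a raw atom ratio.
Moles per 100 g: C: 56.34/12.011 = 4.6907, H: 10.4/1.008 = 10.3175, Cl: 33.26/35.453 = 0.9381
Raw ratio (divide by min = 0.9381): C: 5.0, H: 10.998, Cl: 1.0
Multiply by 1 to clear fractions: C: 5.0 ~= 5, H: 10.998 ~= 11, Cl: 1.0 ~= 1
Reduce by GCD to get the simplest whole-number ratio:

5:11:1


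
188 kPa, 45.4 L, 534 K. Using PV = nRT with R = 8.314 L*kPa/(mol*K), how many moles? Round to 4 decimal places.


PV = nRT, solve for n = PV / (RT).
PV = 188 * 45.4 = 8535.2
RT = 8.314 * 534 = 4439.676
n = 8535.2 / 4439.676
n = 1.92248263 mol, rounded to 4 dp:

1.9225 mol


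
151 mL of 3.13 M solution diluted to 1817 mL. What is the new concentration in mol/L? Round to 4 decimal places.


Dilution: M1*V1 = M2*V2, solve for M2.
M2 = M1*V1 / V2
M2 = 3.13 * 151 / 1817
M2 = 472.63 / 1817
M2 = 0.26011558 mol/L, rounded to 4 dp:

0.2601 mol/L


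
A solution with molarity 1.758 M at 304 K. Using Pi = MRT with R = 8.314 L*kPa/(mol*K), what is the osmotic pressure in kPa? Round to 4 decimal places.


Osmotic pressure (van't Hoff): Pi = M*R*T.
RT = 8.314 * 304 = 2527.456
Pi = 1.758 * 2527.456
Pi = 4443.267648 kPa, rounded to 4 dp:

4443.2676 kPa


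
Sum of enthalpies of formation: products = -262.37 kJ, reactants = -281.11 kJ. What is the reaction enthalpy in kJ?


dH_rxn = sum(dH_f products) - sum(dH_f reactants)
dH_rxn = -262.37 - (-281.11)
dH_rxn = 18.74 kJ:

18.74 kJ


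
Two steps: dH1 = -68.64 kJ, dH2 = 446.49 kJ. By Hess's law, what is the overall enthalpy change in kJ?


Hess's law: enthalpy is a state function, so add the step enthalpies.
dH_total = dH1 + dH2 = -68.64 + (446.49)
dH_total = 377.85 kJ:

377.85 kJ


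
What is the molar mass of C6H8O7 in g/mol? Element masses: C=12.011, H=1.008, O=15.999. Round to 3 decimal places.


M = sum(count * atomic_mass) over atoms.
M = 6*12.011 + 8*1.008 + 7*15.999
M = 72.066 + 8.064 + 111.993
M = 192.123 g/mol, rounded to 3 dp:

192.123 g/mol


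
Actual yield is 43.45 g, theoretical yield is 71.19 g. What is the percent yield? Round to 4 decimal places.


% yield = 100 * actual / theoretical
% yield = 100 * 43.45 / 71.19
% yield = 61.03385307 %, rounded to 4 dp:

61.0339 %


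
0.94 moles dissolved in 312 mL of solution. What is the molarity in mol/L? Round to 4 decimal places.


Convert volume to liters: V_L = V_mL / 1000.
V_L = 312 / 1000 = 0.312 L
M = n / V_L = 0.94 / 0.312
M = 3.01282051 mol/L, rounded to 4 dp:

3.0128 mol/L


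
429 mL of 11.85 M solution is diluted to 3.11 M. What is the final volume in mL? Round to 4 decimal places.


Dilution: M1*V1 = M2*V2, solve for V2.
V2 = M1*V1 / M2
V2 = 11.85 * 429 / 3.11
V2 = 5083.65 / 3.11
V2 = 1634.61414791 mL, rounded to 4 dp:

1634.6141 mL


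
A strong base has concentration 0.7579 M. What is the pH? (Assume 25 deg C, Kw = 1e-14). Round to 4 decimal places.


A strong base dissociates completely, so [OH-] equals the given concentration.
pOH = -log10([OH-]) = -log10(0.7579) = 0.120388
pH = 14 - pOH = 14 - 0.120388
pH = 13.879612, rounded to 4 dp:

13.8796


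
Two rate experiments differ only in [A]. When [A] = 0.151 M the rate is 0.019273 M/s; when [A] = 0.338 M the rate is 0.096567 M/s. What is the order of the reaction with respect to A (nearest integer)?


Rate is proportional to [A]^n, so rate2/rate1 = ([A]2/[A]1)^n. Take logs to solve for n.
rate2/rate1 = 0.096567 / 0.019273 = 5.0105
[A]2/[A]1 = 0.338 / 0.151 = 2.2384
n = ln(5.0105) / ln(2.2384) = 2.0
Nearest integer order:

2


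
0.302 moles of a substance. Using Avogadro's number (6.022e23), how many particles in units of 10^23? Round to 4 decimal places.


N = n * NA, then divide by 1e23 for the requested units.
N / 1e23 = n * 6.022
N / 1e23 = 0.302 * 6.022
N / 1e23 = 1.818644, rounded to 4 dp:

1.8186


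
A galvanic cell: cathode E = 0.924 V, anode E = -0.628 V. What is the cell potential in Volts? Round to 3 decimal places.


Standard cell potential: E_cell = E_cathode - E_anode.
E_cell = 0.924 - (-0.628)
E_cell = 1.552 V, rounded to 3 dp:

1.552 V


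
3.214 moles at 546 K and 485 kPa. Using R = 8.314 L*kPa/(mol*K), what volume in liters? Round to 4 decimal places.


PV = nRT, solve for V = nRT / P.
nRT = 3.214 * 8.314 * 546 = 14589.773
V = 14589.773 / 485
V = 30.08200619 L, rounded to 4 dp:

30.0820 L


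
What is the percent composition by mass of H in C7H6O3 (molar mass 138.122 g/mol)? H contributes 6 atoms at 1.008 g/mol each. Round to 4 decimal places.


pct = 100 * (n_elem * M_elem) / M_total
mass_contribution = 6 * 1.008 = 6.048 g/mol
pct = 100 * 6.048 / 138.122
pct = 4.37873764 %, rounded to 4 dp:

4.3787 %


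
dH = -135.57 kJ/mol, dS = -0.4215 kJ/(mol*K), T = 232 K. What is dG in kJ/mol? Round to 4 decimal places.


Gibbs: dG = dH - T*dS (consistent units, dS already in kJ/(mol*K)).
T*dS = 232 * -0.4215 = -97.788
dG = -135.57 - (-97.788)
dG = -37.782 kJ/mol, rounded to 4 dp:

-37.7820 kJ/mol


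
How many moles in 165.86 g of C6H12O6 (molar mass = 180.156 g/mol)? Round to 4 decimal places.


n = mass / M
n = 165.86 / 180.156
n = 0.92064655 mol, rounded to 4 dp:

0.9206 mol


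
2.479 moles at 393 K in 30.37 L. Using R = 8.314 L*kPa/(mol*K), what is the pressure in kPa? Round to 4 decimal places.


PV = nRT, solve for P = nRT / V.
nRT = 2.479 * 8.314 * 393 = 8099.8896
P = 8099.8896 / 30.37
P = 266.70693447 kPa, rounded to 4 dp:

266.7069 kPa


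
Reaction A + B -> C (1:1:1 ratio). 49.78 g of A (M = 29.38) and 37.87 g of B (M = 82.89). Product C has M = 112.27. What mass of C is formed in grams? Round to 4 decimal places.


Find moles of each reactant; the smaller value is the limiting reagent in a 1:1:1 reaction, so moles_C equals moles of the limiter.
n_A = mass_A / M_A = 49.78 / 29.38 = 1.69435 mol
n_B = mass_B / M_B = 37.87 / 82.89 = 0.456871 mol
Limiting reagent: B (smaller), n_limiting = 0.456871 mol
mass_C = n_limiting * M_C = 0.456871 * 112.27
mass_C = 51.29290717 g, rounded to 4 dp:

51.2929 g


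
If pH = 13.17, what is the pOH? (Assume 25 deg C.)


At 25 deg C, pH + pOH = 14.
pOH = 14 - pH = 14 - 13.17
pOH = 0.83:

0.83


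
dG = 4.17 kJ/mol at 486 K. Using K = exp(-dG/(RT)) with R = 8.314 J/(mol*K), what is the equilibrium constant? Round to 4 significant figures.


dG is in kJ/mol; multiply by 1000 to match R in J/(mol*K).
RT = 8.314 * 486 = 4040.604 J/mol
exponent = -dG*1000 / (RT) = -(4.17*1000) / 4040.604 = -1.03202393
K = exp(-1.03202393)
K = 0.35628513, rounded to 4 significant figures:

0.3563


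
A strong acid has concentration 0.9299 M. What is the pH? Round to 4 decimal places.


A strong acid dissociates completely, so [H+] equals the given concentration.
pH = -log10([H+]) = -log10(0.9299)
pH = 0.03156375, rounded to 4 dp:

0.0316


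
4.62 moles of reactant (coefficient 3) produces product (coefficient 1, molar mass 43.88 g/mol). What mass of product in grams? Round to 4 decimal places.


Use the coefficient ratio to convert reactant moles to product moles, then multiply by the product's molar mass.
moles_P = moles_R * (coeff_P / coeff_R) = 4.62 * (1/3) = 1.54
mass_P = moles_P * M_P = 1.54 * 43.88
mass_P = 67.5752 g, rounded to 4 dp:

67.5752 g


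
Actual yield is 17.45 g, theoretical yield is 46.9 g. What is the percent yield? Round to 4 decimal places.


% yield = 100 * actual / theoretical
% yield = 100 * 17.45 / 46.9
% yield = 37.20682303 %, rounded to 4 dp:

37.2068 %


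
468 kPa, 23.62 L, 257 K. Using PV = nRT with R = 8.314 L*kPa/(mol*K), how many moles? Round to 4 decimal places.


PV = nRT, solve for n = PV / (RT).
PV = 468 * 23.62 = 11054.16
RT = 8.314 * 257 = 2136.698
n = 11054.16 / 2136.698
n = 5.17347796 mol, rounded to 4 dp:

5.1735 mol


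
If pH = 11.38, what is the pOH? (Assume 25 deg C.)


At 25 deg C, pH + pOH = 14.
pOH = 14 - pH = 14 - 11.38
pOH = 2.62:

2.62


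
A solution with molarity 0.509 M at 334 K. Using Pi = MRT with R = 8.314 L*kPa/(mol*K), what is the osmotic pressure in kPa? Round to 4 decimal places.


Osmotic pressure (van't Hoff): Pi = M*R*T.
RT = 8.314 * 334 = 2776.876
Pi = 0.509 * 2776.876
Pi = 1413.429884 kPa, rounded to 4 dp:

1413.4299 kPa


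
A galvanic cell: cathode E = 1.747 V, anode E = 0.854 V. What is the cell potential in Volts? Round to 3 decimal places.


Standard cell potential: E_cell = E_cathode - E_anode.
E_cell = 1.747 - (0.854)
E_cell = 0.893 V, rounded to 3 dp:

0.893 V


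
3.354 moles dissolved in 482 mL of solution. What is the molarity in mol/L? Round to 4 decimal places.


Convert volume to liters: V_L = V_mL / 1000.
V_L = 482 / 1000 = 0.482 L
M = n / V_L = 3.354 / 0.482
M = 6.95850622 mol/L, rounded to 4 dp:

6.9585 mol/L


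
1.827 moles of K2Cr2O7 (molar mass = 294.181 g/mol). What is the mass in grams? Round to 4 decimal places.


mass = n * M
mass = 1.827 * 294.181
mass = 537.468687 g, rounded to 4 dp:

537.4687 g


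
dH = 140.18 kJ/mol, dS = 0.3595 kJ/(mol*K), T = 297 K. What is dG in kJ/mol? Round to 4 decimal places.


Gibbs: dG = dH - T*dS (consistent units, dS already in kJ/(mol*K)).
T*dS = 297 * 0.3595 = 106.7715
dG = 140.18 - (106.7715)
dG = 33.4085 kJ/mol, rounded to 4 dp:

33.4085 kJ/mol


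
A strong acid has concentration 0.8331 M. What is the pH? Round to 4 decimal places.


A strong acid dissociates completely, so [H+] equals the given concentration.
pH = -log10([H+]) = -log10(0.8331)
pH = 0.07930287, rounded to 4 dp:

0.0793


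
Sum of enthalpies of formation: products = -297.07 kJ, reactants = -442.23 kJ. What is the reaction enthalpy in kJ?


dH_rxn = sum(dH_f products) - sum(dH_f reactants)
dH_rxn = -297.07 - (-442.23)
dH_rxn = 145.16 kJ:

145.16 kJ


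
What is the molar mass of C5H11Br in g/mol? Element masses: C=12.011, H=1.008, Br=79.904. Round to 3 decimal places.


M = sum(count * atomic_mass) over atoms.
M = 5*12.011 + 11*1.008 + 1*79.904
M = 60.055 + 11.088 + 79.904
M = 151.047 g/mol, rounded to 3 dp:

151.047 g/mol


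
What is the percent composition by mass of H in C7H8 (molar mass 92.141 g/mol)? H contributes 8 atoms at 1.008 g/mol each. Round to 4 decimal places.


pct = 100 * (n_elem * M_elem) / M_total
mass_contribution = 8 * 1.008 = 8.064 g/mol
pct = 100 * 8.064 / 92.141
pct = 8.7518043 %, rounded to 4 dp:

8.7518 %


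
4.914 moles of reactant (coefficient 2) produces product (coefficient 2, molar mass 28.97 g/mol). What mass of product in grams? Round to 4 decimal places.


Use the coefficient ratio to convert reactant moles to product moles, then multiply by the product's molar mass.
moles_P = moles_R * (coeff_P / coeff_R) = 4.914 * (2/2) = 4.914
mass_P = moles_P * M_P = 4.914 * 28.97
mass_P = 142.35858 g, rounded to 4 dp:

142.3586 g


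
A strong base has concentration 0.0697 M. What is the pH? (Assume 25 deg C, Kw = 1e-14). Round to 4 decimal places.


A strong base dissociates completely, so [OH-] equals the given concentration.
pOH = -log10([OH-]) = -log10(0.0697) = 1.156767
pH = 14 - pOH = 14 - 1.156767
pH = 12.843233, rounded to 4 dp:

12.8432


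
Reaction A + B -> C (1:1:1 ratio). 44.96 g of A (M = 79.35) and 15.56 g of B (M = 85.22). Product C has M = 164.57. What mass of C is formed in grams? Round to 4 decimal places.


Find moles of each reactant; the smaller value is the limiting reagent in a 1:1:1 reaction, so moles_C equals moles of the limiter.
n_A = mass_A / M_A = 44.96 / 79.35 = 0.566604 mol
n_B = mass_B / M_B = 15.56 / 85.22 = 0.182586 mol
Limiting reagent: B (smaller), n_limiting = 0.182586 mol
mass_C = n_limiting * M_C = 0.182586 * 164.57
mass_C = 30.04817802 g, rounded to 4 dp:

30.0482 g


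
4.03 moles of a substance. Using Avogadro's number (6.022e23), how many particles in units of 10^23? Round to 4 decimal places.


N = n * NA, then divide by 1e23 for the requested units.
N / 1e23 = n * 6.022
N / 1e23 = 4.03 * 6.022
N / 1e23 = 24.26866, rounded to 4 dp:

24.2687


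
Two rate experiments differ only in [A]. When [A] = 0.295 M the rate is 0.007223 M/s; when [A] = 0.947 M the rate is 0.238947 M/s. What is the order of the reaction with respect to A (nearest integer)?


Rate is proportional to [A]^n, so rate2/rate1 = ([A]2/[A]1)^n. Take logs to solve for n.
rate2/rate1 = 0.238947 / 0.007223 = 33.0814
[A]2/[A]1 = 0.947 / 0.295 = 3.2102
n = ln(33.0814) / ln(3.2102) = 3.0
Nearest integer order:

3


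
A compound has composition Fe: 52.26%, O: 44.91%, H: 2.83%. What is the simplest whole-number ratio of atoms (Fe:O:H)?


Assume 100 g of compound, divide each mass% by atomic mass to get moles, then normalize by the smallest to get a raw atom ratio.
Moles per 100 g: Fe: 52.26/55.845 = 0.9358, O: 44.91/15.999 = 2.8071, H: 2.83/1.008 = 2.8075
Raw ratio (divide by min = 0.9358): Fe: 1.0, O: 3.0, H: 3.0
Multiply by 1 to clear fractions: Fe: 1.0 ~= 1, O: 3.0 ~= 3, H: 3.0 ~= 3
Reduce by GCD to get the simplest whole-number ratio:

1:3:3


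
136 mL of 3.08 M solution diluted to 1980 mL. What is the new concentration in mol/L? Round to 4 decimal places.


Dilution: M1*V1 = M2*V2, solve for M2.
M2 = M1*V1 / V2
M2 = 3.08 * 136 / 1980
M2 = 418.88 / 1980
M2 = 0.21155556 mol/L, rounded to 4 dp:

0.2116 mol/L


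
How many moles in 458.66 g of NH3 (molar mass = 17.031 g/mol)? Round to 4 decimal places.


n = mass / M
n = 458.66 / 17.031
n = 26.93089073 mol, rounded to 4 dp:

26.9309 mol


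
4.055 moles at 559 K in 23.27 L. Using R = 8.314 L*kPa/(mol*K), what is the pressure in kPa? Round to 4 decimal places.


PV = nRT, solve for P = nRT / V.
nRT = 4.055 * 8.314 * 559 = 18845.7179
P = 18845.7179 / 23.27
P = 809.87184787 kPa, rounded to 4 dp:

809.8718 kPa


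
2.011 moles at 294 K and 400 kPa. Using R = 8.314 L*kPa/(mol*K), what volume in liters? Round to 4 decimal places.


PV = nRT, solve for V = nRT / P.
nRT = 2.011 * 8.314 * 294 = 4915.5195
V = 4915.5195 / 400
V = 12.28879875 L, rounded to 4 dp:

12.2888 L


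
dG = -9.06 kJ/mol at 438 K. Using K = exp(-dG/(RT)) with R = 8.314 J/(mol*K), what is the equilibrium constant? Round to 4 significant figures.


dG is in kJ/mol; multiply by 1000 to match R in J/(mol*K).
RT = 8.314 * 438 = 3641.532 J/mol
exponent = -dG*1000 / (RT) = -(-9.06*1000) / 3641.532 = 2.48796386
K = exp(2.48796386)
K = 12.036743, rounded to 4 significant figures:

12.04


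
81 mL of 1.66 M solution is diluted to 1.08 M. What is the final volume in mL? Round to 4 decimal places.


Dilution: M1*V1 = M2*V2, solve for V2.
V2 = M1*V1 / M2
V2 = 1.66 * 81 / 1.08
V2 = 134.46 / 1.08
V2 = 124.5 mL, rounded to 4 dp:

124.5000 mL


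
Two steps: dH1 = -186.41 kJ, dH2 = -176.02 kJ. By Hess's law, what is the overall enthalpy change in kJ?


Hess's law: enthalpy is a state function, so add the step enthalpies.
dH_total = dH1 + dH2 = -186.41 + (-176.02)
dH_total = -362.43 kJ:

-362.43 kJ


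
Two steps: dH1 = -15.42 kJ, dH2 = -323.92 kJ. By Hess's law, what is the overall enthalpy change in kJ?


Hess's law: enthalpy is a state function, so add the step enthalpies.
dH_total = dH1 + dH2 = -15.42 + (-323.92)
dH_total = -339.34 kJ:

-339.34 kJ


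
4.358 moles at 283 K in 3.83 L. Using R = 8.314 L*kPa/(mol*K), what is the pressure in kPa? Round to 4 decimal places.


PV = nRT, solve for P = nRT / V.
nRT = 4.358 * 8.314 * 283 = 10253.7726
P = 10253.7726 / 3.83
P = 2677.22522193 kPa, rounded to 4 dp:

2677.2252 kPa


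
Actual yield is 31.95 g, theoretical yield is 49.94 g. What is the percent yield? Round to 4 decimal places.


% yield = 100 * actual / theoretical
% yield = 100 * 31.95 / 49.94
% yield = 63.97677213 %, rounded to 4 dp:

63.9768 %


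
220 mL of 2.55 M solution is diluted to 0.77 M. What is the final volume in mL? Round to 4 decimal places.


Dilution: M1*V1 = M2*V2, solve for V2.
V2 = M1*V1 / M2
V2 = 2.55 * 220 / 0.77
V2 = 561.0 / 0.77
V2 = 728.57142857 mL, rounded to 4 dp:

728.5714 mL


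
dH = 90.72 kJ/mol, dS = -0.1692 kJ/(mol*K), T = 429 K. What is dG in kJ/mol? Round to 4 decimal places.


Gibbs: dG = dH - T*dS (consistent units, dS already in kJ/(mol*K)).
T*dS = 429 * -0.1692 = -72.5868
dG = 90.72 - (-72.5868)
dG = 163.3068 kJ/mol, rounded to 4 dp:

163.3068 kJ/mol


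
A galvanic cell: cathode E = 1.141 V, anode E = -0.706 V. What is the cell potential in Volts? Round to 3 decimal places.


Standard cell potential: E_cell = E_cathode - E_anode.
E_cell = 1.141 - (-0.706)
E_cell = 1.847 V, rounded to 3 dp:

1.847 V


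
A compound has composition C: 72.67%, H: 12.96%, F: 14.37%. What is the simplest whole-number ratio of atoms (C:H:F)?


Assume 100 g of compound, divide each mass% by atomic mass to get moles, then normalize by the smallest to get a raw atom ratio.
Moles per 100 g: C: 72.67/12.011 = 6.0503, H: 12.96/1.008 = 12.8571, F: 14.37/18.998 = 0.7564
Raw ratio (divide by min = 0.7564): C: 7.999, H: 16.998, F: 1.0
Multiply by 1 to clear fractions: C: 7.999 ~= 8, H: 16.998 ~= 17, F: 1.0 ~= 1
Reduce by GCD to get the simplest whole-number ratio:

8:17:1


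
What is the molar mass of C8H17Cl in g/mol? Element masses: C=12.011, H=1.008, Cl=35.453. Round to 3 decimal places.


M = sum(count * atomic_mass) over atoms.
M = 8*12.011 + 17*1.008 + 1*35.453
M = 96.088 + 17.136 + 35.453
M = 148.677 g/mol, rounded to 3 dp:

148.677 g/mol


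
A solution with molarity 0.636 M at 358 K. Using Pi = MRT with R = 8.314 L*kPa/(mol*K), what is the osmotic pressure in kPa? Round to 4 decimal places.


Osmotic pressure (van't Hoff): Pi = M*R*T.
RT = 8.314 * 358 = 2976.412
Pi = 0.636 * 2976.412
Pi = 1892.998032 kPa, rounded to 4 dp:

1892.9980 kPa


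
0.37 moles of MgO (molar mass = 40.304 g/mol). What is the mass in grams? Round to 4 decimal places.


mass = n * M
mass = 0.37 * 40.304
mass = 14.91248 g, rounded to 4 dp:

14.9125 g


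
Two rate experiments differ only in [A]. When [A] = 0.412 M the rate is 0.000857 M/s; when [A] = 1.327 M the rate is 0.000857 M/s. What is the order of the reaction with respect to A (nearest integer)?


Rate is proportional to [A]^n, so rate2/rate1 = ([A]2/[A]1)^n. Take logs to solve for n.
rate2/rate1 = 0.000857 / 0.000857 = 1.0
[A]2/[A]1 = 1.327 / 0.412 = 3.2209
n = ln(1.0) / ln(3.2209) = 0.0
Nearest integer order:

0


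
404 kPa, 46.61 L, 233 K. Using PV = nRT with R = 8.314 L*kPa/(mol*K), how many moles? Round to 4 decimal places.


PV = nRT, solve for n = PV / (RT).
PV = 404 * 46.61 = 18830.44
RT = 8.314 * 233 = 1937.162
n = 18830.44 / 1937.162
n = 9.72063255 mol, rounded to 4 dp:

9.7206 mol


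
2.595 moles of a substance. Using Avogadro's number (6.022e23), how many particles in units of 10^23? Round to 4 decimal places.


N = n * NA, then divide by 1e23 for the requested units.
N / 1e23 = n * 6.022
N / 1e23 = 2.595 * 6.022
N / 1e23 = 15.62709, rounded to 4 dp:

15.6271


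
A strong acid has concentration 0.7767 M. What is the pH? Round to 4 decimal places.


A strong acid dissociates completely, so [H+] equals the given concentration.
pH = -log10([H+]) = -log10(0.7767)
pH = 0.10974669, rounded to 4 dp:

0.1097


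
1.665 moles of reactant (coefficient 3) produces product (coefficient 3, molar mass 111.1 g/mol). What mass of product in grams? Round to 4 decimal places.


Use the coefficient ratio to convert reactant moles to product moles, then multiply by the product's molar mass.
moles_P = moles_R * (coeff_P / coeff_R) = 1.665 * (3/3) = 1.665
mass_P = moles_P * M_P = 1.665 * 111.1
mass_P = 184.9815 g, rounded to 4 dp:

184.9815 g


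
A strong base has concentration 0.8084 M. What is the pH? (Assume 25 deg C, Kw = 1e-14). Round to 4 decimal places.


A strong base dissociates completely, so [OH-] equals the given concentration.
pOH = -log10([OH-]) = -log10(0.8084) = 0.092374
pH = 14 - pOH = 14 - 0.092374
pH = 13.907626, rounded to 4 dp:

13.9076


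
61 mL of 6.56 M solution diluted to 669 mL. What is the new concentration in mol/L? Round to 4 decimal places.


Dilution: M1*V1 = M2*V2, solve for M2.
M2 = M1*V1 / V2
M2 = 6.56 * 61 / 669
M2 = 400.16 / 669
M2 = 0.59814649 mol/L, rounded to 4 dp:

0.5981 mol/L


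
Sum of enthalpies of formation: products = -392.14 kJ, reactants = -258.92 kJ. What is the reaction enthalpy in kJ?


dH_rxn = sum(dH_f products) - sum(dH_f reactants)
dH_rxn = -392.14 - (-258.92)
dH_rxn = -133.22 kJ:

-133.22 kJ


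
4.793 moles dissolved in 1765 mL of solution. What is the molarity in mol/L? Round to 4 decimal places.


Convert volume to liters: V_L = V_mL / 1000.
V_L = 1765 / 1000 = 1.765 L
M = n / V_L = 4.793 / 1.765
M = 2.71558074 mol/L, rounded to 4 dp:

2.7156 mol/L


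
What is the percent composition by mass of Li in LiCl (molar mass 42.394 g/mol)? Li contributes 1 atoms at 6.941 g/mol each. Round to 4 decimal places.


pct = 100 * (n_elem * M_elem) / M_total
mass_contribution = 1 * 6.941 = 6.941 g/mol
pct = 100 * 6.941 / 42.394
pct = 16.3725999 %, rounded to 4 dp:

16.3726 %


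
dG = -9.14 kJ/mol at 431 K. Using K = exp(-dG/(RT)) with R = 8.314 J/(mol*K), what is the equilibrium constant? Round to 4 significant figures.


dG is in kJ/mol; multiply by 1000 to match R in J/(mol*K).
RT = 8.314 * 431 = 3583.334 J/mol
exponent = -dG*1000 / (RT) = -(-9.14*1000) / 3583.334 = 2.5506972
K = exp(2.5506972)
K = 12.816036, rounded to 4 significant figures:

12.82


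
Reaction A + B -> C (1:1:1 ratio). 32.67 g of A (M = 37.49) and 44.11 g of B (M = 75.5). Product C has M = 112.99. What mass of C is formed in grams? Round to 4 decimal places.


Find moles of each reactant; the smaller value is the limiting reagent in a 1:1:1 reaction, so moles_C equals moles of the limiter.
n_A = mass_A / M_A = 32.67 / 37.49 = 0.871432 mol
n_B = mass_B / M_B = 44.11 / 75.5 = 0.584238 mol
Limiting reagent: B (smaller), n_limiting = 0.584238 mol
mass_C = n_limiting * M_C = 0.584238 * 112.99
mass_C = 66.01305162 g, rounded to 4 dp:

66.0131 g


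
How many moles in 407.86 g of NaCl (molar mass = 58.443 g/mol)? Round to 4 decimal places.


n = mass / M
n = 407.86 / 58.443
n = 6.97876563 mol, rounded to 4 dp:

6.9788 mol


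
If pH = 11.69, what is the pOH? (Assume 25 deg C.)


At 25 deg C, pH + pOH = 14.
pOH = 14 - pH = 14 - 11.69
pOH = 2.31:

2.31


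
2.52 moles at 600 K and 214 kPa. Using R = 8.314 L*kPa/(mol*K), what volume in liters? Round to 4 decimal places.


PV = nRT, solve for V = nRT / P.
nRT = 2.52 * 8.314 * 600 = 12570.768
V = 12570.768 / 214
V = 58.74190654 L, rounded to 4 dp:

58.7419 L


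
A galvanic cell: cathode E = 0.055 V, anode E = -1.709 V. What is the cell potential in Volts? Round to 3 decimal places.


Standard cell potential: E_cell = E_cathode - E_anode.
E_cell = 0.055 - (-1.709)
E_cell = 1.764 V, rounded to 3 dp:

1.764 V


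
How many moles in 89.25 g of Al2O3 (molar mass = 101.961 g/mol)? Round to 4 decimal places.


n = mass / M
n = 89.25 / 101.961
n = 0.87533469 mol, rounded to 4 dp:

0.8753 mol


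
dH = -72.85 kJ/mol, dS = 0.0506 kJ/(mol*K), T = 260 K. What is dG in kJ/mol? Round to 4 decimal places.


Gibbs: dG = dH - T*dS (consistent units, dS already in kJ/(mol*K)).
T*dS = 260 * 0.0506 = 13.156
dG = -72.85 - (13.156)
dG = -86.006 kJ/mol, rounded to 4 dp:

-86.0060 kJ/mol


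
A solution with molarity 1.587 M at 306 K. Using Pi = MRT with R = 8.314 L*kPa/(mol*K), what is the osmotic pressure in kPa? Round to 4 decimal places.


Osmotic pressure (van't Hoff): Pi = M*R*T.
RT = 8.314 * 306 = 2544.084
Pi = 1.587 * 2544.084
Pi = 4037.461308 kPa, rounded to 4 dp:

4037.4613 kPa


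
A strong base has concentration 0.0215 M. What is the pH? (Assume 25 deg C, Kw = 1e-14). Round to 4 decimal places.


A strong base dissociates completely, so [OH-] equals the given concentration.
pOH = -log10([OH-]) = -log10(0.0215) = 1.667562
pH = 14 - pOH = 14 - 1.667562
pH = 12.332438, rounded to 4 dp:

12.3324


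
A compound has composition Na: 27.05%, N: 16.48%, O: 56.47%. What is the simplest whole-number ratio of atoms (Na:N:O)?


Assume 100 g of compound, divide each mass% by atomic mass to get moles, then normalize by the smallest to get a raw atom ratio.
Moles per 100 g: Na: 27.05/22.99 = 1.1766, N: 16.48/14.007 = 1.1766, O: 56.47/15.999 = 3.5296
Raw ratio (divide by min = 1.1766): Na: 1.0, N: 1.0, O: 3.0
Multiply by 1 to clear fractions: Na: 1.0 ~= 1, N: 1.0 ~= 1, O: 3.0 ~= 3
Reduce by GCD to get the simplest whole-number ratio:

1:1:3


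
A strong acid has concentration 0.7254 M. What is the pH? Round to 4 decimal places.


A strong acid dissociates completely, so [H+] equals the given concentration.
pH = -log10([H+]) = -log10(0.7254)
pH = 0.13942245, rounded to 4 dp:

0.1394


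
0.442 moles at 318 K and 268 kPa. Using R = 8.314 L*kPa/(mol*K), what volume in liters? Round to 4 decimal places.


PV = nRT, solve for V = nRT / P.
nRT = 0.442 * 8.314 * 318 = 1168.5826
V = 1168.5826 / 268
V = 4.36038284 L, rounded to 4 dp:

4.3604 L


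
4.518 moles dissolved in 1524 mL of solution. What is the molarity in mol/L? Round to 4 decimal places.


Convert volume to liters: V_L = V_mL / 1000.
V_L = 1524 / 1000 = 1.524 L
M = n / V_L = 4.518 / 1.524
M = 2.96456693 mol/L, rounded to 4 dp:

2.9646 mol/L


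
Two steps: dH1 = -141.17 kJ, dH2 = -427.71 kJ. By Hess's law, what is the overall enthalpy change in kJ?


Hess's law: enthalpy is a state function, so add the step enthalpies.
dH_total = dH1 + dH2 = -141.17 + (-427.71)
dH_total = -568.88 kJ:

-568.88 kJ


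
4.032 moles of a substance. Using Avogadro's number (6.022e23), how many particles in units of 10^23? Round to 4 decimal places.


N = n * NA, then divide by 1e23 for the requested units.
N / 1e23 = n * 6.022
N / 1e23 = 4.032 * 6.022
N / 1e23 = 24.280704, rounded to 4 dp:

24.2807


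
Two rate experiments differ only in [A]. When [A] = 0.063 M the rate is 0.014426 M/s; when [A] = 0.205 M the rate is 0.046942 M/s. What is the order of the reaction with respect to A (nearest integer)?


Rate is proportional to [A]^n, so rate2/rate1 = ([A]2/[A]1)^n. Take logs to solve for n.
rate2/rate1 = 0.046942 / 0.014426 = 3.254
[A]2/[A]1 = 0.205 / 0.063 = 3.254
n = ln(3.254) / ln(3.254) = 1.0
Nearest integer order:

1


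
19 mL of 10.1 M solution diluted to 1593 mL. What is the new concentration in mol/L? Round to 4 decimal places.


Dilution: M1*V1 = M2*V2, solve for M2.
M2 = M1*V1 / V2
M2 = 10.1 * 19 / 1593
M2 = 191.9 / 1593
M2 = 0.12046453 mol/L, rounded to 4 dp:

0.1205 mol/L


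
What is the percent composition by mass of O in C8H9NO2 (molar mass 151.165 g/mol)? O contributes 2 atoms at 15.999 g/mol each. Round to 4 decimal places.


pct = 100 * (n_elem * M_elem) / M_total
mass_contribution = 2 * 15.999 = 31.998 g/mol
pct = 100 * 31.998 / 151.165
pct = 21.16759832 %, rounded to 4 dp:

21.1676 %


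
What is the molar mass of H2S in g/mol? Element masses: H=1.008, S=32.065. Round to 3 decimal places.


M = sum(count * atomic_mass) over atoms.
M = 2*1.008 + 1*32.065
M = 2.016 + 32.065
M = 34.081 g/mol, rounded to 3 dp:

34.081 g/mol


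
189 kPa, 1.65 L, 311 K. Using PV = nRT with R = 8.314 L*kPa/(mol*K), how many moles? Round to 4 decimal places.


PV = nRT, solve for n = PV / (RT).
PV = 189 * 1.65 = 311.85
RT = 8.314 * 311 = 2585.654
n = 311.85 / 2585.654
n = 0.12060778 mol, rounded to 4 dp:

0.1206 mol
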